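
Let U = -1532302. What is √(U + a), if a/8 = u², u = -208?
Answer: I*√1186190 ≈ 1089.1*I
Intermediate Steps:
a = 346112 (a = 8*(-208)² = 8*43264 = 346112)
√(U + a) = √(-1532302 + 346112) = √(-1186190) = I*√1186190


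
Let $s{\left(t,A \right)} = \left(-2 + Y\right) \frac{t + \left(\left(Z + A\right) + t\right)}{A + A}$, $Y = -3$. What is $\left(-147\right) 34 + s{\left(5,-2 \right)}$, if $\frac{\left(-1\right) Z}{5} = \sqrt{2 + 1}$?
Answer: $-4988 - \frac{25 \sqrt{3}}{4} \approx -4998.8$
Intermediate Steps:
$Z = - 5 \sqrt{3}$ ($Z = - 5 \sqrt{2 + 1} = - 5 \sqrt{3} \approx -8.6602$)
$s{\left(t,A \right)} = - \frac{5 \left(A - 5 \sqrt{3} + 2 t\right)}{2 A}$ ($s{\left(t,A \right)} = \left(-2 - 3\right) \frac{t + \left(\left(- 5 \sqrt{3} + A\right) + t\right)}{A + A} = - 5 \frac{t + \left(\left(A - 5 \sqrt{3}\right) + t\right)}{2 A} = - 5 \left(t + \left(A + t - 5 \sqrt{3}\right)\right) \frac{1}{2 A} = - 5 \left(A - 5 \sqrt{3} + 2 t\right) \frac{1}{2 A} = - 5 \frac{A - 5 \sqrt{3} + 2 t}{2 A} = - \frac{5 \left(A - 5 \sqrt{3} + 2 t\right)}{2 A}$)
$\left(-147\right) 34 + s{\left(5,-2 \right)} = \left(-147\right) 34 + \frac{5 \left(\left(-1\right) \left(-2\right) - 10 + 5 \sqrt{3}\right)}{2 \left(-2\right)} = -4998 + \frac{5}{2} \left(- \frac{1}{2}\right) \left(2 - 10 + 5 \sqrt{3}\right) = -4998 + \frac{5}{2} \left(- \frac{1}{2}\right) \left(-8 + 5 \sqrt{3}\right) = -4998 + \left(10 - \frac{25 \sqrt{3}}{4}\right) = -4988 - \frac{25 \sqrt{3}}{4}$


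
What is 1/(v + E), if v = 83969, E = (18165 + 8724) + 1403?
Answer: 1/112261 ≈ 8.9078e-6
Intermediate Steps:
E = 28292 (E = 26889 + 1403 = 28292)
1/(v + E) = 1/(83969 + 28292) = 1/112261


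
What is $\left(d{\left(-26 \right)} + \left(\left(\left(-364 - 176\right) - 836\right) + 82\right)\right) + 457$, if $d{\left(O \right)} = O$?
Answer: $-863$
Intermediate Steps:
$\left(d{\left(-26 \right)} + \left(\left(\left(-364 - 176\right) - 836\right) + 82\right)\right) + 457 = \left(-26 + \left(\left(\left(-364 - 176\right) - 836\right) + 82\right)\right) + 457 = \left(-26 + \left(\left(-540 - 836\right) + 82\right)\right) + 457 = \left(-26 + \left(-1376 + 82\right)\right) + 457 = \left(-26 - 1294\right) + 457 = -1320 + 457 = -863$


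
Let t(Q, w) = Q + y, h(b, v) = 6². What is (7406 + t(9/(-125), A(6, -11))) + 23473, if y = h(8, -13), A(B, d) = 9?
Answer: 3864366/125 ≈ 30915.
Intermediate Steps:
h(b, v) = 36
y = 36
t(Q, w) = 36 + Q (t(Q, w) = Q + 36 = 36 + Q)
(7406 + t(9/(-125), A(6, -11))) + 23473 = (7406 + (36 + 9/(-125))) + 23473 = (7406 + (36 + 9*(-1/125))) + 23473 = (7406 + (36 - 9/125)) + 23473 = (7406 + 4491/125) + 23473 = 930241/125 + 23473 = 3864366/125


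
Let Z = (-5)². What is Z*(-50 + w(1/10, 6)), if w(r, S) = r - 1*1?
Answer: -2545/2 ≈ -1272.5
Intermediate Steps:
w(r, S) = -1 + r (w(r, S) = r - 1 = -1 + r)
Z = 25
Z*(-50 + w(1/10, 6)) = 25*(-50 + (-1 + 1/10)) = 25*(-50 + (-1 + ⅒)) = 25*(-50 - 9/10) = 25*(-509/10) = -2545/2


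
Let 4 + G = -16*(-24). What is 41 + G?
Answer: 421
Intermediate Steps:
G = 380 (G = -4 - 16*(-24) = -4 + 384 = 380)
41 + G = 41 + 380 = 421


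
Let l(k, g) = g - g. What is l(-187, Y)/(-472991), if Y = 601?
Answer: 0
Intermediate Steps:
l(k, g) = 0
l(-187, Y)/(-472991) = 0/(-472991) = 0*(-1/472991) = 0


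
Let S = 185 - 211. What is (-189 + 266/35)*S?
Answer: 23582/5 ≈ 4716.4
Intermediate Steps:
S = -26
(-189 + 266/35)*S = (-189 + 266/35)*(-26) = (-189 + 266*(1/35))*(-26) = (-189 + 38/5)*(-26) = -907/5*(-26) = 23582/5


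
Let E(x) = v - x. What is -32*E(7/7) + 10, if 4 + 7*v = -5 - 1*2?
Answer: 646/7 ≈ 92.286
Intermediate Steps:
v = -11/7 (v = -4/7 + (-5 - 1*2)/7 = -4/7 + (-5 - 2)/7 = -4/7 + (⅐)*(-7) = -4/7 - 1 = -11/7 ≈ -1.5714)
E(x) = -11/7 - x
-32*E(7/7) + 10 = -32*(-11/7 - 7/7) + 10 = -32*(-11/7 - 1*1) + 10 = -32*(-11/7 - 1) + 10 = -32*(-18/7) + 10 = 576/7 + 10 = 646/7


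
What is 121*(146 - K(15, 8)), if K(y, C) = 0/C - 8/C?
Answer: 17787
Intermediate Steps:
K(y, C) = -8/C (K(y, C) = 0 - 8/C = -8/C)
121*(146 - K(15, 8)) = 121*(146 - (-8)/8) = 121*(146 - 1*(-1)) = 121*(146 + 1) = 121*147 = 17787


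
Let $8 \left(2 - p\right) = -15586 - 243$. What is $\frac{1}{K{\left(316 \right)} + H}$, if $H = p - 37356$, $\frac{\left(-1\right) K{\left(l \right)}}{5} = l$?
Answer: $- \frac{8}{295643} \approx -2.706 \cdot 10^{-5}$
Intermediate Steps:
$p = \frac{15845}{8}$ ($p = 2 - \frac{-15586 - 243}{8} = 2 - - \frac{15829}{8} = 2 + \frac{15829}{8} = \frac{15845}{8} \approx 1980.6$)
$K{\left(l \right)} = - 5 l$
$H = - \frac{283003}{8}$ ($H = \frac{15845}{8} - 37356 = - \frac{283003}{8} \approx -35375.0$)
$\frac{1}{K{\left(316 \right)} + H} = \frac{1}{\left(-5\right) 316 - \frac{283003}{8}} = \frac{1}{-1580 - \frac{283003}{8}} = \frac{1}{- \frac{295643}{8}} = - \frac{8}{295643}$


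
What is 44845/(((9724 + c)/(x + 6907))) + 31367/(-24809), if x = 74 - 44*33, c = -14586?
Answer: -6151494562399/120621358 ≈ -50998.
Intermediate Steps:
x = -1378 (x = 74 - 1452 = -1378)
44845/(((9724 + c)/(x + 6907))) + 31367/(-24809) = 44845/(((9724 - 14586)/(-1378 + 6907))) + 31367/(-24809) = 44845/((-4862/5529)) + 31367*(-1/24809) = 44845/((-4862*1/5529)) - 31367/24809 = 44845/(-4862/5529) - 31367/24809 = 44845*(-5529/4862) - 31367/24809 = -247948005/4862 - 31367/24809 = -6151494562399/120621358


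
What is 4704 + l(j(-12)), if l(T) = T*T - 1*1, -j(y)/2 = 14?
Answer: 5487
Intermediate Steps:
j(y) = -28 (j(y) = -2*14 = -28)
l(T) = -1 + T² (l(T) = T² - 1 = -1 + T²)
4704 + l(j(-12)) = 4704 + (-1 + (-28)²) = 4704 + (-1 + 784) = 4704 + 783 = 5487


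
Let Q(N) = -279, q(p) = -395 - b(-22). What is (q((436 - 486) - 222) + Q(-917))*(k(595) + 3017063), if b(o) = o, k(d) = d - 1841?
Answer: -1966312684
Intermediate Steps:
k(d) = -1841 + d
q(p) = -373 (q(p) = -395 - 1*(-22) = -395 + 22 = -373)
(q((436 - 486) - 222) + Q(-917))*(k(595) + 3017063) = (-373 - 279)*((-1841 + 595) + 3017063) = -652*(-1246 + 3017063) = -652*3015817 = -1966312684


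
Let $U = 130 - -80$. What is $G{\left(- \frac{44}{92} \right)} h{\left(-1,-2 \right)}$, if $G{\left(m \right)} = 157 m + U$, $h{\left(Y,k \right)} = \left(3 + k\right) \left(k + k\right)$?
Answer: $- \frac{12412}{23} \approx -539.65$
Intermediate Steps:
$h{\left(Y,k \right)} = 2 k \left(3 + k\right)$ ($h{\left(Y,k \right)} = \left(3 + k\right) 2 k = 2 k \left(3 + k\right)$)
$U = 210$ ($U = 130 + 80 = 210$)
$G{\left(m \right)} = 210 + 157 m$ ($G{\left(m \right)} = 157 m + 210 = 210 + 157 m$)
$G{\left(- \frac{44}{92} \right)} h{\left(-1,-2 \right)} = \left(210 + 157 \left(- \frac{44}{92}\right)\right) 2 \left(-2\right) \left(3 - 2\right) = \left(210 + 157 \left(\left(-44\right) \frac{1}{92}\right)\right) 2 \left(-2\right) 1 = \left(210 + 157 \left(- \frac{11}{23}\right)\right) \left(-4\right) = \left(210 - \frac{1727}{23}\right) \left(-4\right) = \frac{3103}{23} \left(-4\right) = - \frac{12412}{23}$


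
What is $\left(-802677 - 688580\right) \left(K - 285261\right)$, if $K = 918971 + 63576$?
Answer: $-1039832628502$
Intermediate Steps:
$K = 982547$
$\left(-802677 - 688580\right) \left(K - 285261\right) = \left(-802677 - 688580\right) \left(982547 - 285261\right) = \left(-1491257\right) 697286 = -1039832628502$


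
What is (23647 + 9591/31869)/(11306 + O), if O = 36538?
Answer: 125602639/254123406 ≈ 0.49426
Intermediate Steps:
(23647 + 9591/31869)/(11306 + O) = (23647 + 9591/31869)/(11306 + 36538) = (23647 + 9591*(1/31869))/47844 = (23647 + 3197/10623)*(1/47844) = (251205278/10623)*(1/47844) = 125602639/254123406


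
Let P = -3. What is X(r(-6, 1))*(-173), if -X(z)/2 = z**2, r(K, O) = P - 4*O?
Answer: 16954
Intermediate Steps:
r(K, O) = -3 - 4*O
X(z) = -2*z**2
X(r(-6, 1))*(-173) = -2*(-3 - 4*1)**2*(-173) = -2*(-3 - 4)**2*(-173) = -2*(-7)**2*(-173) = -2*49*(-173) = -98*(-173) = 16954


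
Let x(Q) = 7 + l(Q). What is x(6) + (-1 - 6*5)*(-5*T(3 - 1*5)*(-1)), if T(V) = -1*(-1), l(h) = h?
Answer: -142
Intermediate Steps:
T(V) = 1
x(Q) = 7 + Q
x(6) + (-1 - 6*5)*(-5*T(3 - 1*5)*(-1)) = (7 + 6) + (-1 - 6*5)*(-5*1*(-1)) = 13 + (-1 - 30)*(-5*(-1)) = 13 - 31*5 = 13 - 155 = -142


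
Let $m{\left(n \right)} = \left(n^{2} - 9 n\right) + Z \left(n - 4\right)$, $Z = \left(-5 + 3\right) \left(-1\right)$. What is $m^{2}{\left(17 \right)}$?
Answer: $26244$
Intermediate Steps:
$Z = 2$ ($Z = \left(-2\right) \left(-1\right) = 2$)
$m{\left(n \right)} = -8 + n^{2} - 7 n$ ($m{\left(n \right)} = \left(n^{2} - 9 n\right) + 2 \left(n - 4\right) = \left(n^{2} - 9 n\right) + 2 \left(-4 + n\right) = \left(n^{2} - 9 n\right) + \left(-8 + 2 n\right) = -8 + n^{2} - 7 n$)
$m^{2}{\left(17 \right)} = \left(-8 + 17^{2} - 119\right)^{2} = \left(-8 + 289 - 119\right)^{2} = 162^{2} = 26244$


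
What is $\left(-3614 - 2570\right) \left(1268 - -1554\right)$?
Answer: $-17451248$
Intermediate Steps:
$\left(-3614 - 2570\right) \left(1268 - -1554\right) = - 6184 \left(1268 + \left(-863 + 2417\right)\right) = - 6184 \left(1268 + 1554\right) = \left(-6184\right) 2822 = -17451248$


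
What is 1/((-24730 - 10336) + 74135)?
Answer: 1/39069 ≈ 2.5596e-5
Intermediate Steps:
1/((-24730 - 10336) + 74135) = 1/(-35066 + 74135) = 1/39069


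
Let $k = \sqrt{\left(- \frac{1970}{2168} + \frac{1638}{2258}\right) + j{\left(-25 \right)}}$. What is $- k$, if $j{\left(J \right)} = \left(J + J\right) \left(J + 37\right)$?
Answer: $- \frac{i \sqrt{224734800353371}}{611918} \approx - 24.499 i$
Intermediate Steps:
$j{\left(J \right)} = 2 J \left(37 + J\right)$
$k = \frac{i \sqrt{224734800353371}}{611918}$ ($k = \sqrt{\left(- \frac{1970}{2168} + \frac{1638}{2258}\right) + 2 \left(-25\right) \left(37 - 25\right)} = \sqrt{\left(\left(-1970\right) \frac{1}{2168} + 1638 \cdot \frac{1}{2258}\right) + 2 \left(-25\right) 12} = \sqrt{\left(- \frac{985}{1084} + \frac{819}{1129}\right) - 600} = \sqrt{- \frac{224269}{1223836} - 600} = \sqrt{- \frac{734525869}{1223836}} = \frac{i \sqrt{224734800353371}}{611918} \approx 24.499 i$)
$- k = - \frac{i \sqrt{224734800353371}}{611918}$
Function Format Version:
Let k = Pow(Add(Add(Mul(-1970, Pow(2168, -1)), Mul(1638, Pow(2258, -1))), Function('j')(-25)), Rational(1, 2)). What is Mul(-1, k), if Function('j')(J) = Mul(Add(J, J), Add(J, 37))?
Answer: Mul(Rational(-1, 611918), I, Pow(224734800353371, Rational(1, 2))) ≈ Mul(-24.499, I)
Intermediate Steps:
Function('j')(J) = Mul(2, J, Add(37, J)) (Function('j')(J) = Mul(Mul(2, J), Add(37, J)) = Mul(2, J, Add(37, J)))
k = Mul(Rational(1, 611918), I, Pow(224734800353371, Rational(1, 2))) (k = Pow(Add(Add(Mul(-1970, Pow(2168, -1)), Mul(1638, Pow(2258, -1))), Mul(2, -25, Add(37, -25))), Rational(1, 2)) = Pow(Add(Add(Mul(-1970, Rational(1, 2168)), Mul(1638, Rational(1, 2258))), Mul(2, -25, 12)), Rational(1, 2)) = Pow(Add(Add(Rational(-985, 1084), Rational(819, 1129)), -600), Rational(1, 2)) = Pow(Add(Rational(-224269, 1223836), -600), Rational(1, 2)) = Pow(Rational(-734525869, 1223836), Rational(1, 2)) = Mul(Rational(1, 611918), I, Pow(224734800353371, Rational(1, 2))) ≈ Mul(24.499, I))
Mul(-1, k) = Mul(-1, Mul(Rational(1, 611918), I, Pow(224734800353371, Rational(1, 2)))) = Mul(Rational(-1, 611918), I, Pow(224734800353371, Rational(1, 2)))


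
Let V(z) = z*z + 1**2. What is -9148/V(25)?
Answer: -4574/313 ≈ -14.613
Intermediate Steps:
V(z) = 1 + z**2 (V(z) = z**2 + 1 = 1 + z**2)
-9148/V(25) = -9148/(1 + 25**2) = -9148/(1 + 625) = -9148/626 = -9148*1/626 = -4574/313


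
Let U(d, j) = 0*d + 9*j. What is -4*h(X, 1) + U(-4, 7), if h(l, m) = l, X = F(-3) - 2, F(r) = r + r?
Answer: 95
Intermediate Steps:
F(r) = 2*r
X = -8 (X = 2*(-3) - 2 = -6 - 2 = -8)
U(d, j) = 9*j (U(d, j) = 0 + 9*j = 9*j)
-4*h(X, 1) + U(-4, 7) = -4*(-8) + 9*7 = 32 + 63 = 95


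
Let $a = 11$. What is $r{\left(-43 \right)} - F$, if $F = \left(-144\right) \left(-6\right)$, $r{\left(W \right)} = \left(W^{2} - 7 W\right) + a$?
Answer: $1297$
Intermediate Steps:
$r{\left(W \right)} = 11 + W^{2} - 7 W$ ($r{\left(W \right)} = \left(W^{2} - 7 W\right) + 11 = 11 + W^{2} - 7 W$)
$F = 864$
$r{\left(-43 \right)} - F = \left(11 + \left(-43\right)^{2} - -301\right) - 864 = \left(11 + 1849 + 301\right) - 864 = 2161 - 864 = 1297$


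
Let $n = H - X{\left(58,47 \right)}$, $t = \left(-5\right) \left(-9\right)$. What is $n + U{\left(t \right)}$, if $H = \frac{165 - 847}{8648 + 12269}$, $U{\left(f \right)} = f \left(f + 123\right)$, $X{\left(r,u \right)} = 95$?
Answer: $\frac{156144723}{20917} \approx 7465.0$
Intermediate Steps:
$t = 45$
$U{\left(f \right)} = f \left(123 + f\right)$
$H = - \frac{682}{20917} \approx -0.032605$
$n = - \frac{1987797}{20917}$ ($n = - \frac{682}{20917} - 95 = - \frac{1987797}{20917} \approx -95.033$)
$n + U{\left(t \right)} = - \frac{1987797}{20917} + 45 \left(123 + 45\right) = - \frac{1987797}{20917} + 45 \cdot 168 = - \frac{1987797}{20917} + 7560 = \frac{156144723}{20917}$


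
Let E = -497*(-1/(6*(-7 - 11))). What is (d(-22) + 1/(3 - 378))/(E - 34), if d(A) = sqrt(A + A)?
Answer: 36/521125 - 216*I*sqrt(11)/4169 ≈ 6.9081e-5 - 0.17184*I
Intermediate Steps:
d(A) = sqrt(2)*sqrt(A) (d(A) = sqrt(2*A) = sqrt(2)*sqrt(A))
E = -497/108 (E = -497/((-6*(-18))) = -497/108 ≈ -4.6019)
(d(-22) + 1/(3 - 378))/(E - 34) = (sqrt(2)*sqrt(-22) + 1/(3 - 378))/(-497/108 - 34) = (sqrt(2)*(I*sqrt(22)) + 1/(-375))/(-4169/108) = (2*I*sqrt(11) - 1/375)*(-108/4169) = (-1/375 + 2*I*sqrt(11))*(-108/4169) = 36/521125 - 216*I*sqrt(11)/4169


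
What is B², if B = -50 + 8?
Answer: 1764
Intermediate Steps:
B = -42
B² = (-42)² = 1764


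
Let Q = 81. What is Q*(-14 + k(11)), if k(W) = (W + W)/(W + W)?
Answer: -1053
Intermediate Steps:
k(W) = 1 (k(W) = (2*W)/((2*W)) = (2*W)*(1/(2*W)) = 1)
Q*(-14 + k(11)) = 81*(-14 + 1) = 81*(-13) = -1053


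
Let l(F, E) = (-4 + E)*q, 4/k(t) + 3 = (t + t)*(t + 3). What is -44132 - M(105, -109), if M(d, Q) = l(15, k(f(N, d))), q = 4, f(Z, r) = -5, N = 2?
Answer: -749988/17 ≈ -44117.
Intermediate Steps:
k(t) = 4/(-3 + 2*t*(3 + t)) (k(t) = 4/(-3 + (t + t)*(t + 3)) = 4/(-3 + (2*t)*(3 + t)) = 4/(-3 + 2*t*(3 + t)))
l(F, E) = -16 + 4*E (l(F, E) = (-4 + E)*4 = -16 + 4*E)
M(d, Q) = -256/17 (M(d, Q) = -16 + 4*(4/(-3 + 2*(-5)² + 6*(-5))) = -16 + 4*(4/(-3 + 2*25 - 30)) = -16 + 4*(4/(-3 + 50 - 30)) = -16 + 4*(4/17) = -16 + 16/17 = -256/17)
-44132 - M(105, -109) = -44132 - 1*(-256/17) = -44132 + 256/17 = -749988/17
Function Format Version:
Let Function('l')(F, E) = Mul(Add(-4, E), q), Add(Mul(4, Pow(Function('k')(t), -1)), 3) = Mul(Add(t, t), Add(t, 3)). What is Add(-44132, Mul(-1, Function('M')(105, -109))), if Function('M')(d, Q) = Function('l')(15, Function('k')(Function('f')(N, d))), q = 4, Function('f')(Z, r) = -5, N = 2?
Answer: Rational(-749988, 17) ≈ -44117.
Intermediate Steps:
Function('k')(t) = Mul(4, Pow(Add(-3, Mul(2, t, Add(3, t))), -1)) (Function('k')(t) = Mul(4, Pow(Add(-3, Mul(Add(t, t), Add(t, 3))), -1)) = Mul(4, Pow(Add(-3, Mul(Mul(2, t), Add(3, t))), -1)) = Mul(4, Pow(Add(-3, Mul(2, t, Add(3, t))), -1)))
Function('l')(F, E) = Add(-16, Mul(4, E)) (Function('l')(F, E) = Mul(Add(-4, E), 4) = Add(-16, Mul(4, E)))
Function('M')(d, Q) = Rational(-256, 17) (Function('M')(d, Q) = Add(-16, Mul(4, Mul(4, Pow(Add(-3, Mul(2, Pow(-5, 2)), Mul(6, -5)), -1)))) = Add(-16, Mul(4, Mul(4, Pow(Add(-3, Mul(2, 25), -30), -1)))) = Add(-16, Mul(4, Mul(4, Pow(Add(-3, 50, -30), -1)))) = Add(-16, Mul(4, Mul(4, Pow(17, -1)))) = Add(-16, Mul(4, Mul(4, Rational(1, 17)))) = Add(-16, Mul(4, Rational(4, 17))) = Add(-16, Rational(16, 17)) = Rational(-256, 17))
Add(-44132, Mul(-1, Function('M')(105, -109))) = Add(-44132, Mul(-1, Rational(-256, 17))) = Add(-44132, Rational(256, 17)) = Rational(-749988, 17)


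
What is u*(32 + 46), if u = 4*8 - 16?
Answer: 1248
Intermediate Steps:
u = 16 (u = 32 - 16 = 16)
u*(32 + 46) = 16*(32 + 46) = 16*78 = 1248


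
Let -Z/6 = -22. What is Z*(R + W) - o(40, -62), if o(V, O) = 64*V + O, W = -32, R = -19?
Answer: -9230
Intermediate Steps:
Z = 132 (Z = -6*(-22) = 132)
o(V, O) = O + 64*V
Z*(R + W) - o(40, -62) = 132*(-19 - 32) - (-62 + 64*40) = 132*(-51) - (-62 + 2560) = -6732 - 1*2498 = -6732 - 2498 = -9230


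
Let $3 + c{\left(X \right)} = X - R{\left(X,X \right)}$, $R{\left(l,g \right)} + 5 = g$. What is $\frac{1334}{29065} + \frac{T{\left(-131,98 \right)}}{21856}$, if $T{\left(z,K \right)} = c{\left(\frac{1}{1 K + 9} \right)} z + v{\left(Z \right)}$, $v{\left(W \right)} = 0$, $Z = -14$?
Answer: $\frac{10770437}{317622320} \approx 0.03391$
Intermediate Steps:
$R{\left(l,g \right)} = -5 + g$
$c{\left(X \right)} = 2$ ($c{\left(X \right)} = -3 + \left(X - \left(-5 + X\right)\right) = -3 + 5 = 2$)
$T{\left(z,K \right)} = 2 z$ ($T{\left(z,K \right)} = 2 z + 0 = 2 z$)
$\frac{1334}{29065} + \frac{T{\left(-131,98 \right)}}{21856} = \frac{1334}{29065} + \frac{2 \left(-131\right)}{21856} = 1334 \cdot \frac{1}{29065} - \frac{131}{10928} = \frac{1334}{29065} - \frac{131}{10928} = \frac{10770437}{317622320}$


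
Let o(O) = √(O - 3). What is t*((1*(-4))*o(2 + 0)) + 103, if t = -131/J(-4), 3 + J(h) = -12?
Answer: 103 - 524*I/15 ≈ 103.0 - 34.933*I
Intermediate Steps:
J(h) = -15 (J(h) = -3 - 12 = -15)
o(O) = √(-3 + O)
t = 131/15 (t = -131/(-15) = -131*(-1/15) = 131/15 ≈ 8.7333)
t*((1*(-4))*o(2 + 0)) + 103 = 131*((1*(-4))*√(-3 + (2 + 0)))/15 + 103 = 131*(-4*√(-3 + 2))/15 + 103 = 131*(-4*I)/15 + 103 = -524*I/15 + 103 = 103 - 524*I/15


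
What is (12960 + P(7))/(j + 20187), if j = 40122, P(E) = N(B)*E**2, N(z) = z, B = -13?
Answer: 12323/60309 ≈ 0.20433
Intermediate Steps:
P(E) = -13*E**2
(12960 + P(7))/(j + 20187) = (12960 - 13*7**2)/(40122 + 20187) = (12960 - 13*49)/60309 = (12960 - 637)*(1/60309) = 12323*(1/60309) = 12323/60309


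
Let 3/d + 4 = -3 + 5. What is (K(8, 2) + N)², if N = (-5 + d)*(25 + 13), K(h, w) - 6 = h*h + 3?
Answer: 30276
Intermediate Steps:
d = -3/2 (d = 3/(-4 + (-3 + 5)) = 3/(-4 + 2) = 3/(-2) = 3*(-½) = -3/2 ≈ -1.5000)
K(h, w) = 9 + h² (K(h, w) = 6 + (h*h + 3) = 6 + (h² + 3) = 6 + (3 + h²) = 9 + h²)
N = -247 (N = (-5 - 3/2)*(25 + 13) = -13/2*38 = -247)
(K(8, 2) + N)² = ((9 + 8²) - 247)² = ((9 + 64) - 247)² = (73 - 247)² = (-174)² = 30276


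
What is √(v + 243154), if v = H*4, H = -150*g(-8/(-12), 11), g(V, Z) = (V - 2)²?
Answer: √2178786/3 ≈ 492.02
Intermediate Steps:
g(V, Z) = (-2 + V)²
H = -800/3 (H = -150*(-2 - 8/(-12))² = -150*(-2 - 8*(-1/12))² = -150*(-2 + ⅔)² = -150*(-4/3)² = -150*16/9 = -800/3 ≈ -266.67)
v = -3200/3 (v = -800/3*4 = -3200/3 ≈ -1066.7)
√(v + 243154) = √(-3200/3 + 243154) = √(726262/3) = √2178786/3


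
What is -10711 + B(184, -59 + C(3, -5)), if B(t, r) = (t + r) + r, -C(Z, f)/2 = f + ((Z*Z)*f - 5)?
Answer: -10425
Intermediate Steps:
C(Z, f) = 10 - 2*f - 2*f*Z² (C(Z, f) = -2*(f + ((Z*Z)*f - 5)) = -2*(f + (Z²*f - 5)) = -2*(f + (f*Z² - 5)) = -2*(f + (-5 + f*Z²)) = -2*(-5 + f + f*Z²) = 10 - 2*f - 2*f*Z²)
B(t, r) = t + 2*r (B(t, r) = (r + t) + r = t + 2*r)
-10711 + B(184, -59 + C(3, -5)) = -10711 + (184 + 2*(-59 + (10 - 2*(-5) - 2*(-5)*3²))) = -10711 + (184 + 2*(-59 + (10 + 10 - 2*(-5)*9))) = -10711 + (184 + 2*(-59 + (10 + 10 + 90))) = -10711 + (184 + 2*(-59 + 110)) = -10711 + (184 + 2*51) = -10711 + (184 + 102) = -10711 + 286 = -10425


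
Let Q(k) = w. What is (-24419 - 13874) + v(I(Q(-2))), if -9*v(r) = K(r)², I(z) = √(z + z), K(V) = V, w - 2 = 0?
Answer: -344641/9 ≈ -38293.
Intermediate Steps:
w = 2 (w = 2 + 0 = 2)
Q(k) = 2
I(z) = √2*√z (I(z) = √(2*z) = √2*√z)
v(r) = -r²/9
(-24419 - 13874) + v(I(Q(-2))) = (-24419 - 13874) - (√2*√2)²/9 = -38293 - ⅑*2² = -38293 - ⅑*4 = -38293 - 4/9 = -344641/9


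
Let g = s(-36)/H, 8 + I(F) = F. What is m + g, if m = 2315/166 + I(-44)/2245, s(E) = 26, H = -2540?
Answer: 65846049/4732909 ≈ 13.912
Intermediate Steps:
I(F) = -8 + F
g = -13/1270 (g = 26/(-2540) = 26*(-1/2540) = -13/1270 ≈ -0.010236)
m = 5188543/372670 (m = 2315/166 + (-8 - 44)/2245 = 2315*(1/166) - 52*1/2245 = 2315/166 - 52/2245 = 5188543/372670 ≈ 13.923)
m + g = 5188543/372670 - 13/1270 = 65846049/4732909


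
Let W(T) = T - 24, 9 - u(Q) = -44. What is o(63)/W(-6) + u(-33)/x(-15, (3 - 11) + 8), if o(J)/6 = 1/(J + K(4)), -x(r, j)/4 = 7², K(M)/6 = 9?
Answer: -31201/114660 ≈ -0.27212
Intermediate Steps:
K(M) = 54 (K(M) = 6*9 = 54)
u(Q) = 53 (u(Q) = 9 - 1*(-44) = 9 + 44 = 53)
x(r, j) = -196 (x(r, j) = -4*7² = -4*49 = -196)
o(J) = 6/(54 + J) (o(J) = 6/(J + 54) = 6/(54 + J))
W(T) = -24 + T
o(63)/W(-6) + u(-33)/x(-15, (3 - 11) + 8) = (6/(54 + 63))/(-24 - 6) + 53/(-196) = (6/117)/(-30) + 53*(-1/196) = (6*(1/117))*(-1/30) - 53/196 = (2/39)*(-1/30) - 53/196 = -1/585 - 53/196 = -31201/114660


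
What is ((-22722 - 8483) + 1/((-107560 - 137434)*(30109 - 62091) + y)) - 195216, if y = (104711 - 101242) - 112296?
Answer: -1774074034293300/7835289281 ≈ -2.2642e+5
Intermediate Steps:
y = -108827 (y = 3469 - 112296 = -108827)
((-22722 - 8483) + 1/((-107560 - 137434)*(30109 - 62091) + y)) - 195216 = ((-22722 - 8483) + 1/((-107560 - 137434)*(30109 - 62091) - 108827)) - 195216 = (-31205 + 1/(-244994*(-31982) - 108827)) - 195216 = (-31205 + 1/(7835398108 - 108827)) - 195216 = (-31205 + 1/7835289281) - 195216 = -244500202013604/7835289281 - 195216 = -1774074034293300/7835289281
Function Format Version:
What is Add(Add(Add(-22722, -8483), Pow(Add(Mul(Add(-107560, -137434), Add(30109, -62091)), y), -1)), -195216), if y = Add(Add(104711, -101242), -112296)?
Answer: Rational(-1774074034293300, 7835289281) ≈ -2.2642e+5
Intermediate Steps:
y = -108827 (y = Add(3469, -112296) = -108827)
Add(Add(Add(-22722, -8483), Pow(Add(Mul(Add(-107560, -137434), Add(30109, -62091)), y), -1)), -195216) = Add(Add(Add(-22722, -8483), Pow(Add(Mul(Add(-107560, -137434), Add(30109, -62091)), -108827), -1)), -195216) = Add(Add(-31205, Pow(Add(Mul(-244994, -31982), -108827), -1)), -195216) = Add(Add(-31205, Pow(Add(7835398108, -108827), -1)), -195216) = Add(Add(-31205, Pow(7835289281, -1)), -195216) = Add(Add(-31205, Rational(1, 7835289281)), -195216) = Add(Rational(-244500202013604, 7835289281), -195216) = Rational(-1774074034293300, 7835289281)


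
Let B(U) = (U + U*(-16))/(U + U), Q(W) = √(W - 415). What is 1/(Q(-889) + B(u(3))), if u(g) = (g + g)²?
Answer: -30/5441 - 8*I*√326/5441 ≈ -0.0055137 - 0.026547*I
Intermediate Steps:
Q(W) = √(-415 + W)
u(g) = 4*g² (u(g) = (2*g)² = 4*g²)
B(U) = -15/2 (B(U) = (U - 16*U)/((2*U)) = (-15*U)*(1/(2*U)) = -15/2)
1/(Q(-889) + B(u(3))) = 1/(√(-415 - 889) - 15/2) = 1/(√(-1304) - 15/2) = 1/(2*I*√326 - 15/2) = 1/(-15/2 + 2*I*√326)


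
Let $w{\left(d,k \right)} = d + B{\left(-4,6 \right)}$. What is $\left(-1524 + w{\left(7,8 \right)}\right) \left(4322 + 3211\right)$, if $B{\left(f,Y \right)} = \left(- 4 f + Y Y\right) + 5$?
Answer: $-10998180$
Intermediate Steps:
$B{\left(f,Y \right)} = 5 + Y^{2} - 4 f$ ($B{\left(f,Y \right)} = \left(- 4 f + Y^{2}\right) + 5 = \left(Y^{2} - 4 f\right) + 5 = 5 + Y^{2} - 4 f$)
$w{\left(d,k \right)} = 57 + d$ ($w{\left(d,k \right)} = d + \left(5 + 6^{2} - -16\right) = d + \left(5 + 36 + 16\right) = d + 57 = 57 + d$)
$\left(-1524 + w{\left(7,8 \right)}\right) \left(4322 + 3211\right) = \left(-1524 + \left(57 + 7\right)\right) \left(4322 + 3211\right) = \left(-1524 + 64\right) 7533 = \left(-1460\right) 7533 = -10998180$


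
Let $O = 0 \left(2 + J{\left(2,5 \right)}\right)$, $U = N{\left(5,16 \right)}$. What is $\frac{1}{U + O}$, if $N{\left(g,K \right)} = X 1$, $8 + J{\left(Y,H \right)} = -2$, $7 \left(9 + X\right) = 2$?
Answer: $- \frac{7}{61} \approx -0.11475$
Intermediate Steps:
$X = - \frac{61}{7}$ ($X = -9 + \frac{1}{7} \cdot 2 = -9 + \frac{2}{7} = - \frac{61}{7} \approx -8.7143$)
$J{\left(Y,H \right)} = -10$ ($J{\left(Y,H \right)} = -8 - 2 = -10$)
$N{\left(g,K \right)} = - \frac{61}{7}$ ($N{\left(g,K \right)} = \left(- \frac{61}{7}\right) 1 = - \frac{61}{7}$)
$U = - \frac{61}{7} \approx -8.7143$
$O = 0$ ($O = 0 \left(2 - 10\right) = 0 \left(-8\right) = 0$)
$\frac{1}{U + O} = \frac{1}{- \frac{61}{7} + 0} = \frac{1}{- \frac{61}{7}} = - \frac{7}{61}$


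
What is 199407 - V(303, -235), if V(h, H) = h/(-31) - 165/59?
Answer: 364738395/1829 ≈ 1.9942e+5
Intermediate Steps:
V(h, H) = -165/59 - h/31 (V(h, H) = h*(-1/31) - 165*1/59 = -h/31 - 165/59 = -165/59 - h/31)
199407 - V(303, -235) = 199407 - (-165/59 - 1/31*303) = 199407 - (-165/59 - 303/31) = 199407 - 1*(-22992/1829) = 199407 + 22992/1829 = 364738395/1829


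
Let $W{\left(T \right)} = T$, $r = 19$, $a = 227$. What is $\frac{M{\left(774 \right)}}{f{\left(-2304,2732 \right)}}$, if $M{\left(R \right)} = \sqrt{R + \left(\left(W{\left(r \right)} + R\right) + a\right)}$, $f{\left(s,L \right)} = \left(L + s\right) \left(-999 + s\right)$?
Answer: $- \frac{\sqrt{1794}}{1413684} \approx -2.9961 \cdot 10^{-5}$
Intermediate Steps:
$f{\left(s,L \right)} = \left(-999 + s\right) \left(L + s\right)$
$M{\left(R \right)} = \sqrt{246 + 2 R}$ ($M{\left(R \right)} = \sqrt{R + \left(\left(19 + R\right) + 227\right)} = \sqrt{R + \left(246 + R\right)} = \sqrt{246 + 2 R}$)
$\frac{M{\left(774 \right)}}{f{\left(-2304,2732 \right)}} = \frac{\sqrt{246 + 2 \cdot 774}}{\left(-2304\right)^{2} - 2729268 - -2301696 + 2732 \left(-2304\right)} = \frac{\sqrt{246 + 1548}}{5308416 - 2729268 + 2301696 - 6294528} = \frac{\sqrt{1794}}{-1413684} = \sqrt{1794} \left(- \frac{1}{1413684}\right) = - \frac{\sqrt{1794}}{1413684}$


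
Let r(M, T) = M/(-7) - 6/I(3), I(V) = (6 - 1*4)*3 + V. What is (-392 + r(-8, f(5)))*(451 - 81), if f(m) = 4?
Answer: -3042140/21 ≈ -1.4486e+5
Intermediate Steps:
I(V) = 6 + V (I(V) = (6 - 4)*3 + V = 2*3 + V = 6 + V)
r(M, T) = -⅔ - M/7 (r(M, T) = M/(-7) - 6/(6 + 3) = M*(-⅐) - 6/9 = -M/7 - 6*⅑ = -M/7 - ⅔ = -⅔ - M/7)
(-392 + r(-8, f(5)))*(451 - 81) = (-392 + (-⅔ - ⅐*(-8)))*(451 - 81) = (-392 + (-⅔ + 8/7))*370 = (-392 + 10/21)*370 = -8222/21*370 = -3042140/21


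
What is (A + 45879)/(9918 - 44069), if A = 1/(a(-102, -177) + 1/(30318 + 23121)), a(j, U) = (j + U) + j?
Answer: -934108223343/695323170958 ≈ -1.3434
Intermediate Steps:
a(j, U) = U + 2*j (a(j, U) = (U + j) + j = U + 2*j)
A = -53439/20360258 (A = 1/((-177 + 2*(-102)) + 1/(30318 + 23121)) = 1/((-177 - 204) + 1/53439) = 1/(-381 + 1/53439) = 1/(-20360258/53439) = -53439/20360258 ≈ -0.0026247)
(A + 45879)/(9918 - 44069) = (-53439/20360258 + 45879)/(9918 - 44069) = (934108223343/20360258)/(-34151) = (934108223343/20360258)*(-1/34151) = -934108223343/695323170958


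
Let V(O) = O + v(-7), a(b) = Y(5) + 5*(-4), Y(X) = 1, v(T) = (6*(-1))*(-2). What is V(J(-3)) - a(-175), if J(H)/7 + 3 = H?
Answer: -11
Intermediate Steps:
v(T) = 12 (v(T) = -6*(-2) = 12)
J(H) = -21 + 7*H
a(b) = -19 (a(b) = 1 + 5*(-4) = 1 - 20 = -19)
V(O) = 12 + O (V(O) = O + 12 = 12 + O)
V(J(-3)) - a(-175) = (12 + (-21 + 7*(-3))) - 1*(-19) = (12 + (-21 - 21)) + 19 = (12 - 42) + 19 = -30 + 19 = -11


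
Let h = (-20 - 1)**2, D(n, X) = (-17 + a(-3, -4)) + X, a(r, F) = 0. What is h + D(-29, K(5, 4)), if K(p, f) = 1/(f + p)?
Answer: 3817/9 ≈ 424.11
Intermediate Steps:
D(n, X) = -17 + X (D(n, X) = (-17 + 0) + X = -17 + X)
h = 441 (h = (-21)**2 = 441)
h + D(-29, K(5, 4)) = 441 + (-17 + 1/(4 + 5)) = 441 + (-17 + 1/9) = 441 - 152/9 = 3817/9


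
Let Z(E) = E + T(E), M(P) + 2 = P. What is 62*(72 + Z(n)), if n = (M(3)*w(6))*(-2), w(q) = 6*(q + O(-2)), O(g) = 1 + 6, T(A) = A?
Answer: -14880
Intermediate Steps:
O(g) = 7
w(q) = 42 + 6*q (w(q) = 6*(q + 7) = 6*(7 + q) = 42 + 6*q)
M(P) = -2 + P
n = -156 (n = ((-2 + 3)*(42 + 6*6))*(-2) = (1*(42 + 36))*(-2) = (1*78)*(-2) = 78*(-2) = -156)
Z(E) = 2*E (Z(E) = E + E = 2*E)
62*(72 + Z(n)) = 62*(72 + 2*(-156)) = 62*(72 - 312) = 62*(-240) = -14880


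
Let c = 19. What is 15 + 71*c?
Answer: 1364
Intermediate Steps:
15 + 71*c = 15 + 71*19 = 15 + 1349 = 1364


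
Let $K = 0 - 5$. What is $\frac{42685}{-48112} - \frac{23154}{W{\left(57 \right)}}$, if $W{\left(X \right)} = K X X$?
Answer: $\frac{140189141}{260526480} \approx 0.5381$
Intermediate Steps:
$K = -5$
$W{\left(X \right)} = - 5 X^{2}$ ($W{\left(X \right)} = - 5 X X = - 5 X^{2}$)
$\frac{42685}{-48112} - \frac{23154}{W{\left(57 \right)}} = \frac{42685}{-48112} - \frac{23154}{\left(-5\right) 57^{2}} = 42685 \left(- \frac{1}{48112}\right) - \frac{23154}{\left(-5\right) 3249} = - \frac{42685}{48112} - \frac{23154}{-16245} = - \frac{42685}{48112} - - \frac{7718}{5415} = - \frac{42685}{48112} + \frac{7718}{5415} = \frac{140189141}{260526480}$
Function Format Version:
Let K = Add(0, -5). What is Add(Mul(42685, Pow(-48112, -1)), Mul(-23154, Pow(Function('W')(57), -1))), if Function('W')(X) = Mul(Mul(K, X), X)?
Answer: Rational(140189141, 260526480) ≈ 0.53810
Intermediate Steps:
K = -5
Function('W')(X) = Mul(-5, Pow(X, 2)) (Function('W')(X) = Mul(Mul(-5, X), X) = Mul(-5, Pow(X, 2)))
Add(Mul(42685, Pow(-48112, -1)), Mul(-23154, Pow(Function('W')(57), -1))) = Add(Mul(42685, Pow(-48112, -1)), Mul(-23154, Pow(Mul(-5, Pow(57, 2)), -1))) = Add(Mul(42685, Rational(-1, 48112)), Mul(-23154, Pow(Mul(-5, 3249), -1))) = Add(Rational(-42685, 48112), Mul(-23154, Pow(-16245, -1))) = Add(Rational(-42685, 48112), Mul(-23154, Rational(-1, 16245))) = Add(Rational(-42685, 48112), Rational(7718, 5415)) = Rational(140189141, 260526480)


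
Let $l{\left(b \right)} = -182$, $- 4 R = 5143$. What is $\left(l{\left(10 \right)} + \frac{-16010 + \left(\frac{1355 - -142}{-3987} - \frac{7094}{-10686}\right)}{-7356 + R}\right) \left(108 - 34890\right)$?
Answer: $\frac{170888124345245076}{27272775361} \approx 6.2659 \cdot 10^{6}$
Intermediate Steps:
$R = - \frac{5143}{4}$ ($R = \left(- \frac{1}{4}\right) 5143 = - \frac{5143}{4} \approx -1285.8$)
$\left(l{\left(10 \right)} + \frac{-16010 + \left(\frac{1355 - -142}{-3987} - \frac{7094}{-10686}\right)}{-7356 + R}\right) \left(108 - 34890\right) = \left(-182 + \frac{-16010 + \left(\frac{1355 - -142}{-3987} - \frac{7094}{-10686}\right)}{-7356 - \frac{5143}{4}}\right) \left(108 - 34890\right) = \left(-182 + \frac{-16010 + \left(\left(1355 + 142\right) \left(- \frac{1}{3987}\right) - - \frac{3547}{5343}\right)}{- \frac{34567}{4}}\right) \left(108 - 34890\right) = \left(-182 + \left(-16010 + \left(1497 \left(- \frac{1}{3987}\right) + \frac{3547}{5343}\right)\right) \left(- \frac{4}{34567}\right)\right) \left(108 - 34890\right) = \left(-182 + \left(-16010 + \left(- \frac{499}{1329} + \frac{3547}{5343}\right)\right) \left(- \frac{4}{34567}\right)\right) \left(-34782\right) = \left(-182 + \left(-16010 + \frac{227534}{788983}\right) \left(- \frac{4}{34567}\right)\right) \left(-34782\right) = \left(-182 - - \frac{50525561184}{27272775361}\right) \left(-34782\right) = \left(-182 + \frac{50525561184}{27272775361}\right) \left(-34782\right) = \left(- \frac{4913119554518}{27272775361}\right) \left(-34782\right) = \frac{170888124345245076}{27272775361}$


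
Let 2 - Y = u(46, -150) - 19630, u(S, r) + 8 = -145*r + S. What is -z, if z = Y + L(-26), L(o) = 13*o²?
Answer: -6632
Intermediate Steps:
u(S, r) = -8 + S - 145*r (u(S, r) = -8 + (-145*r + S) = -8 + (S - 145*r) = -8 + S - 145*r)
Y = -2156 (Y = 2 - ((-8 + 46 - 145*(-150)) - 19630) = 2 - ((-8 + 46 + 21750) - 19630) = 2 - (21788 - 19630) = 2 - 1*2158 = 2 - 2158 = -2156)
z = 6632 (z = -2156 + 13*(-26)² = -2156 + 13*676 = -2156 + 8788 = 6632)
-z = -1*6632 = -6632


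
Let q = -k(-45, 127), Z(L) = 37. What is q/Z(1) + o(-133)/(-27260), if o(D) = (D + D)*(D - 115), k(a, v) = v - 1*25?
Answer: -1305334/252155 ≈ -5.1767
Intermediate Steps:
k(a, v) = -25 + v (k(a, v) = v - 25 = -25 + v)
o(D) = 2*D*(-115 + D) (o(D) = (2*D)*(-115 + D) = 2*D*(-115 + D))
q = -102 (q = -(-25 + 127) = -1*102 = -102)
q/Z(1) + o(-133)/(-27260) = -102/37 + (2*(-133)*(-115 - 133))/(-27260) = -102*1/37 + (2*(-133)*(-248))*(-1/27260) = -102/37 + 65968*(-1/27260) = -102/37 - 16492/6815 = -1305334/252155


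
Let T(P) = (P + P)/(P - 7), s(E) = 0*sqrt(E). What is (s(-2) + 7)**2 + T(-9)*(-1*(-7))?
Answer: 455/8 ≈ 56.875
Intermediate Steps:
s(E) = 0
T(P) = 2*P/(-7 + P) (T(P) = (2*P)/(-7 + P) = 2*P/(-7 + P))
(s(-2) + 7)**2 + T(-9)*(-1*(-7)) = (0 + 7)**2 + (2*(-9)/(-7 - 9))*(-1*(-7)) = 7**2 + (2*(-9)/(-16))*7 = 49 + (2*(-9)*(-1/16))*7 = 49 + (9/8)*7 = 49 + 63/8 = 455/8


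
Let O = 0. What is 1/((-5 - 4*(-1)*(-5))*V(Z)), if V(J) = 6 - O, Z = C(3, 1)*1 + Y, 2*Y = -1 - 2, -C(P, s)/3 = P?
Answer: -1/150 ≈ -0.0066667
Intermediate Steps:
C(P, s) = -3*P
Y = -3/2 (Y = (-1 - 2)/2 = (½)*(-3) = -3/2 ≈ -1.5000)
Z = -21/2 (Z = -3*3*1 - 3/2 = -9*1 - 3/2 = -9 - 3/2 = -21/2 ≈ -10.500)
V(J) = 6 (V(J) = 6 - 1*0 = 6 + 0 = 6)
1/((-5 - 4*(-1)*(-5))*V(Z)) = 1/((-5 - 4*(-1)*(-5))*6) = 1/((-5 + 4*(-5))*6) = 1/((-5 - 20)*6) = 1/(-25*6) = 1/(-150) = -1/150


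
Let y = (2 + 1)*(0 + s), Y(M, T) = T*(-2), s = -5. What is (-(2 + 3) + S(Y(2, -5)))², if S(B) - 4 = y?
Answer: 256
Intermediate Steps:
Y(M, T) = -2*T
y = -15 (y = (2 + 1)*(0 - 5) = 3*(-5) = -15)
S(B) = -11 (S(B) = 4 - 15 = -11)
(-(2 + 3) + S(Y(2, -5)))² = (-(2 + 3) - 11)² = (-1*5 - 11)² = (-5 - 11)² = (-16)² = 256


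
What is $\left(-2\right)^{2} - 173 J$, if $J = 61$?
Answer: $-10549$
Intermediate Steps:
$\left(-2\right)^{2} - 173 J = \left(-2\right)^{2} - 10553 = 4 - 10553 = -10549$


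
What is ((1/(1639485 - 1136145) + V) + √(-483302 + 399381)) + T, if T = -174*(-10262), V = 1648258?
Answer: 1728392045641/503340 + I*√83921 ≈ 3.4338e+6 + 289.69*I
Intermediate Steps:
T = 1785588
((1/(1639485 - 1136145) + V) + √(-483302 + 399381)) + T = ((1/(1639485 - 1136145) + 1648258) + √(-483302 + 399381)) + 1785588 = ((1/503340 + 1648258) + √(-83921)) + 1785588 = ((1/503340 + 1648258) + I*√83921) + 1785588 = (829634181721/503340 + I*√83921) + 1785588 = 1728392045641/503340 + I*√83921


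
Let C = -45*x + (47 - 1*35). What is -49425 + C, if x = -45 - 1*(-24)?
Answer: -48468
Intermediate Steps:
x = -21 (x = -45 + 24 = -21)
C = 957 (C = -45*(-21) + (47 - 1*35) = 945 + (47 - 35) = 945 + 12 = 957)
-49425 + C = -49425 + 957 = -48468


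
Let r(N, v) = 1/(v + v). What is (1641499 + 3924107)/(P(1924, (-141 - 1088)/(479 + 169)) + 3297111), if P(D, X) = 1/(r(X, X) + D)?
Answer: 13158606428832/7795267219421 ≈ 1.6880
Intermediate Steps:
r(N, v) = 1/(2*v)
P(D, X) = 1/(D + 1/(2*X)) (P(D, X) = 1/(1/(2*X) + D) = 1/(D + 1/(2*X)))
(1641499 + 3924107)/(P(1924, (-141 - 1088)/(479 + 169)) + 3297111) = (1641499 + 3924107)/(2*((-141 - 1088)/(479 + 169))/(1 + 2*1924*((-141 - 1088)/(479 + 169))) + 3297111) = 5565606/(2*(-1229/648)/(1 + 2*1924*(-1229/648)) + 3297111) = 5565606/(2*(-1229/648)/(1 - 591149/81) + 3297111) = 5565606/(2*(-1229/648)/(-591068/81) + 3297111) = 5565606/(2*(-1229/648)*(-81/591068) + 3297111) = 5565606/(1229/2364272 + 3297111) = 5565606/(7795267219421/2364272) = 5565606*(2364272/7795267219421) = 13158606428832/7795267219421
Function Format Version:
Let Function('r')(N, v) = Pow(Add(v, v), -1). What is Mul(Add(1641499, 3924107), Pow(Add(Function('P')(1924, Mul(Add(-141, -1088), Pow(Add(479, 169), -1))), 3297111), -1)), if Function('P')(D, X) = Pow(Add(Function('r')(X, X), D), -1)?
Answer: Rational(13158606428832, 7795267219421) ≈ 1.6880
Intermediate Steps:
Function('r')(N, v) = Mul(Rational(1, 2), Pow(v, -1)) (Function('r')(N, v) = Pow(Mul(2, v), -1) = Mul(Rational(1, 2), Pow(v, -1)))
Function('P')(D, X) = Pow(Add(D, Mul(Rational(1, 2), Pow(X, -1))), -1) (Function('P')(D, X) = Pow(Add(Mul(Rational(1, 2), Pow(X, -1)), D), -1) = Pow(Add(D, Mul(Rational(1, 2), Pow(X, -1))), -1))
Mul(Add(1641499, 3924107), Pow(Add(Function('P')(1924, Mul(Add(-141, -1088), Pow(Add(479, 169), -1))), 3297111), -1)) = Mul(Add(1641499, 3924107), Pow(Add(Mul(2, Mul(Add(-141, -1088), Pow(Add(479, 169), -1)), Pow(Add(1, Mul(2, 1924, Mul(Add(-141, -1088), Pow(Add(479, 169), -1)))), -1)), 3297111), -1)) = Mul(5565606, Pow(Add(Mul(2, Mul(-1229, Pow(648, -1)), Pow(Add(1, Mul(2, 1924, Mul(-1229, Pow(648, -1)))), -1)), 3297111), -1)) = Mul(5565606, Pow(Add(Mul(2, Mul(-1229, Rational(1, 648)), Pow(Add(1, Mul(2, 1924, Mul(-1229, Rational(1, 648)))), -1)), 3297111), -1)) = Mul(5565606, Pow(Add(Mul(2, Rational(-1229, 648), Pow(Add(1, Mul(2, 1924, Rational(-1229, 648))), -1)), 3297111), -1)) = Mul(5565606, Pow(Add(Mul(2, Rational(-1229, 648), Pow(Add(1, Rational(-591149, 81)), -1)), 3297111), -1)) = Mul(5565606, Pow(Add(Mul(2, Rational(-1229, 648), Pow(Rational(-591068, 81), -1)), 3297111), -1)) = Mul(5565606, Pow(Add(Mul(2, Rational(-1229, 648), Rational(-81, 591068)), 3297111), -1)) = Mul(5565606, Pow(Add(Rational(1229, 2364272), 3297111), -1)) = Mul(5565606, Pow(Rational(7795267219421, 2364272), -1)) = Mul(5565606, Rational(2364272, 7795267219421)) = Rational(13158606428832, 7795267219421)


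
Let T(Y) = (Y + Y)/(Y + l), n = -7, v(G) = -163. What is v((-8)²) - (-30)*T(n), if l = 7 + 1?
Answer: -583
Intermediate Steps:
l = 8
T(Y) = 2*Y/(8 + Y) (T(Y) = (Y + Y)/(Y + 8) = (2*Y)/(8 + Y) = 2*Y/(8 + Y))
v((-8)²) - (-30)*T(n) = -163 - (-30)*2*(-7)/(8 - 7) = -163 - (-30)*2*(-7)/1 = -163 - (-30)*2*(-7)*1 = -163 - (-30)*(-14) = -163 - 1*420 = -163 - 420 = -583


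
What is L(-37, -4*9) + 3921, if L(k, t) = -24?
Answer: 3897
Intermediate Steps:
L(-37, -4*9) + 3921 = -24 + 3921 = 3897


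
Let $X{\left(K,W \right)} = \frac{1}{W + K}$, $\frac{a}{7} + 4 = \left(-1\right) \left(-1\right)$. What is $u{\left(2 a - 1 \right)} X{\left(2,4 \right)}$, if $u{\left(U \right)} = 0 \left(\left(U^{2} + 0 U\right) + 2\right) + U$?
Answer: $- \frac{43}{6} \approx -7.1667$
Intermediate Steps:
$a = -21$ ($a = -28 + 7 \left(\left(-1\right) \left(-1\right)\right) = -28 + 7 \cdot 1 = -28 + 7 = -21$)
$X{\left(K,W \right)} = \frac{1}{K + W}$
$u{\left(U \right)} = U$ ($u{\left(U \right)} = 0 \left(\left(U^{2} + 0\right) + 2\right) + U = 0 \left(U^{2} + 2\right) + U = 0 \left(2 + U^{2}\right) + U = 0 + U = U$)
$u{\left(2 a - 1 \right)} X{\left(2,4 \right)} = \frac{2 \left(-21\right) - 1}{2 + 4} = \frac{-42 - 1}{6} = \left(-43\right) \frac{1}{6} = - \frac{43}{6}$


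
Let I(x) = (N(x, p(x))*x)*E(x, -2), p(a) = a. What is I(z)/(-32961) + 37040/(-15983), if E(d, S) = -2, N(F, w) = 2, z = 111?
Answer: -404592996/175605221 ≈ -2.3040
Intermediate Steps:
I(x) = -4*x (I(x) = (2*x)*(-2) = -4*x)
I(z)/(-32961) + 37040/(-15983) = -4*111/(-32961) + 37040/(-15983) = -444*(-1/32961) + 37040*(-1/15983) = 148/10987 - 37040/15983 = -404592996/175605221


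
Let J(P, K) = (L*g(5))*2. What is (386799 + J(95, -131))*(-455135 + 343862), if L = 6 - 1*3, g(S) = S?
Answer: -43043623317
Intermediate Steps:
L = 3 (L = 6 - 3 = 3)
J(P, K) = 30 (J(P, K) = (3*5)*2 = 15*2 = 30)
(386799 + J(95, -131))*(-455135 + 343862) = (386799 + 30)*(-455135 + 343862) = 386829*(-111273) = -43043623317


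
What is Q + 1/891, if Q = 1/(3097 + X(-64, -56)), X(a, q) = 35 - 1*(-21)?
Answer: 1348/936441 ≈ 0.0014395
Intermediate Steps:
X(a, q) = 56 (X(a, q) = 35 + 21 = 56)
Q = 1/3153 (Q = 1/(3097 + 56) = 1/3153 ≈ 0.00031716)
Q + 1/891 = 1/3153 + 1/891 = 1348/936441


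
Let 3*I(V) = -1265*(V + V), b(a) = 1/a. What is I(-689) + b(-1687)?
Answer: 2940727787/5061 ≈ 5.8106e+5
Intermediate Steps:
I(V) = -2530*V/3 (I(V) = (-1265*(V + V))/3 = (-2530*V)/3 = -2530*V/3)
I(-689) + b(-1687) = -2530/3*(-689) + 1/(-1687) = 1743170/3 - 1/1687 = 2940727787/5061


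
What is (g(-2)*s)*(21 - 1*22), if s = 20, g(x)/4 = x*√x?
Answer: 160*I*√2 ≈ 226.27*I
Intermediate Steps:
g(x) = 4*x^(3/2) (g(x) = 4*(x*√x) = 4*x^(3/2))
(g(-2)*s)*(21 - 1*22) = ((4*(-2)^(3/2))*20)*(21 - 1*22) = ((4*(-2*I*√2))*20)*(21 - 22) = (-8*I*√2*20)*(-1) = -160*I*√2*(-1) = 160*I*√2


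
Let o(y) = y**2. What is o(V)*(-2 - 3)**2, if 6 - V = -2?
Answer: 1600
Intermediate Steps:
V = 8 (V = 6 - 1*(-2) = 6 + 2 = 8)
o(V)*(-2 - 3)**2 = 8**2*(-2 - 3)**2 = 64*(-5)**2 = 64*25 = 1600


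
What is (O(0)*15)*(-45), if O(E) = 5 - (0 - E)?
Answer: -3375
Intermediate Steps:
O(E) = 5 + E (O(E) = 5 - (-1)*E = 5 + E)
(O(0)*15)*(-45) = ((5 + 0)*15)*(-45) = (5*15)*(-45) = 75*(-45) = -3375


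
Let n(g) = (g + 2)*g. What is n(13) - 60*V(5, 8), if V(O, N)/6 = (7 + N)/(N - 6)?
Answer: -2505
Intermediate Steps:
V(O, N) = 6*(7 + N)/(-6 + N) (V(O, N) = 6*((7 + N)/(N - 6)) = 6*((7 + N)/(-6 + N)) = 6*(7 + N)/(-6 + N))
n(g) = g*(2 + g) (n(g) = (2 + g)*g = g*(2 + g))
n(13) - 60*V(5, 8) = 13*(2 + 13) - 360*(7 + 8)/(-6 + 8) = 13*15 - 360*15/2 = 195 - 360*15/2 = 195 - 60*45 = 195 - 2700 = -2505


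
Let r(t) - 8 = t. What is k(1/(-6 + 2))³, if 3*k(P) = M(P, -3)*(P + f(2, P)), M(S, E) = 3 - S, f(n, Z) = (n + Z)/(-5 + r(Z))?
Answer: 10793861/147197952 ≈ 0.073329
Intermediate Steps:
r(t) = 8 + t
f(n, Z) = (Z + n)/(3 + Z) (f(n, Z) = (n + Z)/(-5 + (8 + Z)) = (Z + n)/(3 + Z))
k(P) = (3 - P)*(P + (2 + P)/(3 + P))/3 (k(P) = ((3 - P)*(P + (P + 2)/(3 + P)))/3 = ((3 - P)*(P + (2 + P)/(3 + P)))/3 = (3 - P)*(P + (2 + P)/(3 + P))/3)
k(1/(-6 + 2))³ = ((6 - (1/(-6 + 2))² - (1/(-6 + 2))³ + 10/(-6 + 2))/(3*(3 + 1/(-6 + 2))))³ = ((6 - (1/(-4))² - (1/(-4))³ + 10/(-4))/(3*(3 + 1/(-4))))³ = ((6 - (-¼)² - (-¼)³ + 10*(-¼))/(3*(3 - ¼)))³ = ((6 - 1*1/16 - 1*(-1/64) - 5/2)/(3*(11/4)))³ = ((⅓)*(4/11)*(6 - 1/16 + 1/64 - 5/2))³ = ((⅓)*(4/11)*(221/64))³ = (221/528)³ = 10793861/147197952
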